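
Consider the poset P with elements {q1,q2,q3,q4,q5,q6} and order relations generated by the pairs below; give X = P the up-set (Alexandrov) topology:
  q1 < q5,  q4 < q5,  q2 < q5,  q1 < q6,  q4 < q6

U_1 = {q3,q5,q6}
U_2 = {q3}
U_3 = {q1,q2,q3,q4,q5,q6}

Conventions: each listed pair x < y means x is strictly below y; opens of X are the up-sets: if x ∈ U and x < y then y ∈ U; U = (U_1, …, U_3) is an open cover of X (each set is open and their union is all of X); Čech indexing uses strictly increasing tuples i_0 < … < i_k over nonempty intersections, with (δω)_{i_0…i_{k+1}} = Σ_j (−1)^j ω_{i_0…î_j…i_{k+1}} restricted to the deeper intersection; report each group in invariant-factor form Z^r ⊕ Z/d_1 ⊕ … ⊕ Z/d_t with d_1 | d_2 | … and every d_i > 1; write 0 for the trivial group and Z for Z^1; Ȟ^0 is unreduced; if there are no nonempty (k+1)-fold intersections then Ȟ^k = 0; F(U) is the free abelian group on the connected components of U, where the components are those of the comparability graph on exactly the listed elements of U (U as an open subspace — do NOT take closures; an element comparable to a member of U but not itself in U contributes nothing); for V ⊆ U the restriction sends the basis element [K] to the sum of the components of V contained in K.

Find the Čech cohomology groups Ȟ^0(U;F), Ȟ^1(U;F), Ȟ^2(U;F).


intersection data:
  U12={q3} U13={q3,q5,q6} U23={q3}
  U123={q3}
components per intersection:
  U1: {q3} {q5} {q6}
  U2: {q3}
  U3: {q1,q2,q4,q5,q6} {q3}
  U12: {q3}
  U13: {q3} {q5} {q6}
  U23: {q3}
  U123: {q3}
C dims 6,5,1; δ0: rk 4, SNF 1^4; δ1: rk 1, SNF 1^1
Ȟ^0 = (6 − 4) − 0 = 2, so Ȟ^0 ≅ Z^2
Ȟ^1 = (5 − 1) − 4 = 0, so Ȟ^1 ≅ 0
Ȟ^2 = (1 − 0) − 1 = 0, so Ȟ^2 ≅ 0

Ȟ^0 = Z^2, Ȟ^1 = 0 and Ȟ^2 = 0


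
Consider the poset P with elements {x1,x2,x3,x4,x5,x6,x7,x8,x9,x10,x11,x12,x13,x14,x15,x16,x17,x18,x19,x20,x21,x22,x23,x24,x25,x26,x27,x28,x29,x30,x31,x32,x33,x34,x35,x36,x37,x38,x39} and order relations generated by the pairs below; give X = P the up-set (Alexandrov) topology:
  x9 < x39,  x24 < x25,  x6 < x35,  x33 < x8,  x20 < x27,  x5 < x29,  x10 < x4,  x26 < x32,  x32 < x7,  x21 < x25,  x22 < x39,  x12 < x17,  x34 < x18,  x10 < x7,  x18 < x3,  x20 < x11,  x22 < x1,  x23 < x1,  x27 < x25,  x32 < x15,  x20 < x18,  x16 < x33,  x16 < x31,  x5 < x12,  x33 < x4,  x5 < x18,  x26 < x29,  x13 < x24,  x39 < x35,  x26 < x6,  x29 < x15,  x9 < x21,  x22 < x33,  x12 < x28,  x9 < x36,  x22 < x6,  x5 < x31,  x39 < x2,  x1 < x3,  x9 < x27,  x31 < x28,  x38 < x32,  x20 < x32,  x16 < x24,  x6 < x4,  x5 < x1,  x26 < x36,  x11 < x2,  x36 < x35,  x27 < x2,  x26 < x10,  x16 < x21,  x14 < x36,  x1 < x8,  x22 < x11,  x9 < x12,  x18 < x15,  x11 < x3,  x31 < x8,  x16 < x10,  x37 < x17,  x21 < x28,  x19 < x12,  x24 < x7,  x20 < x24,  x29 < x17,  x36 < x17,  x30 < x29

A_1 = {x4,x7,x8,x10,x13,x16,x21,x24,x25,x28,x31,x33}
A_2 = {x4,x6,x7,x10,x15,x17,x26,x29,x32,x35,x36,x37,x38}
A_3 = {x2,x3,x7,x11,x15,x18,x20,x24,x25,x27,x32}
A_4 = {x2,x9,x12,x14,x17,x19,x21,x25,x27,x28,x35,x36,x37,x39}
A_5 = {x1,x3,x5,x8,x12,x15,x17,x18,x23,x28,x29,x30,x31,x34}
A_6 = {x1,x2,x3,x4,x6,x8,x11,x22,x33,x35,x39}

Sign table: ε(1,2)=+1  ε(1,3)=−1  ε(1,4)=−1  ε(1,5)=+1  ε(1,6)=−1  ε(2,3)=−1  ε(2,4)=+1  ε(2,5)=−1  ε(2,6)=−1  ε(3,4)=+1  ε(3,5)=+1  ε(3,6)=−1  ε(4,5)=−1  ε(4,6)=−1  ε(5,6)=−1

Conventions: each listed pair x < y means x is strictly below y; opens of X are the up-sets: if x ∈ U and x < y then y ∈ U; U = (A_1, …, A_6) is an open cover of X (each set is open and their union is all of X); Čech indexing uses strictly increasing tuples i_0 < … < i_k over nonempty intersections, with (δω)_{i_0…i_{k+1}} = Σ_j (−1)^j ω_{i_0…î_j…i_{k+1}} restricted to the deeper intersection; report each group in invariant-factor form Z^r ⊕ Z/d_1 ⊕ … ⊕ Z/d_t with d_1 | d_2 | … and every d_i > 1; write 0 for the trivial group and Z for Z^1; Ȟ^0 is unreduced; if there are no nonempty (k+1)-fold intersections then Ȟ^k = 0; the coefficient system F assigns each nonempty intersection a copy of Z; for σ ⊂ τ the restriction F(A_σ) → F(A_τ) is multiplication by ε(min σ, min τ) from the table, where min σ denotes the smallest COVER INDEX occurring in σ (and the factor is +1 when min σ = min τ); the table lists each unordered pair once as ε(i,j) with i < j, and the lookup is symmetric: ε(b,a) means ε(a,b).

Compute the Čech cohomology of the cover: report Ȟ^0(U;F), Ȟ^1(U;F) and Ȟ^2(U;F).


nerve simplices:
  A12={x4,x7,x10} A13={x7,x24,x25} A14={x21,x25,x28} A15={x8,x28,x31} A16={x4,x8,x33} A23={x7,x15,x32} A24={x17,x35,x36,x37} A25={x15,x17,x29} A26={x4,x6,x35} A34={x2,x25,x27} A35={x3,x15,x18} A36={x2,x3,x11} A45={x12,x17,x28} A46={x2,x35,x39} A56={x1,x3,x8}
  A123={x7} A126={x4} A134={x25} A145={x28} A156={x8} A235={x15} A245={x17} A246={x35} A346={x2} A356={x3}
C dims 6,15,10; δ0: rk 6, SNF 1^5·2; δ1: rk 9, SNF 1^9
degree 0: 6−6−0 = 0 → Ȟ^0 ≅ 0
degree 1: 15−9−6 = 0 plus torsion [2] → Ȟ^1 ≅ Z/2
degree 2: 10−0−9 = 1 → Ȟ^2 ≅ Z

Ȟ^0 = 0,  Ȟ^1 = Z/2,  Ȟ^2 = Z


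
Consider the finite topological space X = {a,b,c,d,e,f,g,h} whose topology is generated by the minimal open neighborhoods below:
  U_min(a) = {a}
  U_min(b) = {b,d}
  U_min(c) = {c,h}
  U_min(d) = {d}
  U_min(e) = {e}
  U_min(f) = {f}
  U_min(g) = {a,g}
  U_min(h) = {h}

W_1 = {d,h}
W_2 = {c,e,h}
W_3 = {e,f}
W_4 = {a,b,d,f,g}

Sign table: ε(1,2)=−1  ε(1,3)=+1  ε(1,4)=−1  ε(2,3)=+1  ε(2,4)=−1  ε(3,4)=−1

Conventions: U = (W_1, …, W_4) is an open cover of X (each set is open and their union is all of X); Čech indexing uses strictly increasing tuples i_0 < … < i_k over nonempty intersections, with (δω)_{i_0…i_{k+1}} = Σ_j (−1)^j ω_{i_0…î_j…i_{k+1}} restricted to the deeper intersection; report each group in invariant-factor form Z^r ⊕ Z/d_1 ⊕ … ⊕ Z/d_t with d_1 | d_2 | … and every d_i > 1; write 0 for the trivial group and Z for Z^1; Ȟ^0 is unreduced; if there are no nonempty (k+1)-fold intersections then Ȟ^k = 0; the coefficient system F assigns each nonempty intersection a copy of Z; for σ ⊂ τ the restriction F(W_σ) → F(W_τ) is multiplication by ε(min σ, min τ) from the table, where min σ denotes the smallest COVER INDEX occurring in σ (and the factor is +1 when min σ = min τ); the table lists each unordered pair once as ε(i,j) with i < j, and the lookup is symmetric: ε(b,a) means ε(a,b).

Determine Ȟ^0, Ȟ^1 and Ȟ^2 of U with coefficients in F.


intersection data:
  W12={h} W14={d} W23={e} W34={f}
C dims 4,4; δ0: rk 4, SNF 1^3·2
Ȟ^0 = (4 − 4) − 0 = 0, so Ȟ^0 ≅ 0
Ȟ^1 = (4 − 0) − 4 = 0 plus torsion [2], so Ȟ^1 ≅ Z/2
Ȟ^2 = (0 − 0) − 0 = 0, so Ȟ^2 ≅ 0

Ȟ^0 = 0,  Ȟ^1 = Z/2,  Ȟ^2 = 0


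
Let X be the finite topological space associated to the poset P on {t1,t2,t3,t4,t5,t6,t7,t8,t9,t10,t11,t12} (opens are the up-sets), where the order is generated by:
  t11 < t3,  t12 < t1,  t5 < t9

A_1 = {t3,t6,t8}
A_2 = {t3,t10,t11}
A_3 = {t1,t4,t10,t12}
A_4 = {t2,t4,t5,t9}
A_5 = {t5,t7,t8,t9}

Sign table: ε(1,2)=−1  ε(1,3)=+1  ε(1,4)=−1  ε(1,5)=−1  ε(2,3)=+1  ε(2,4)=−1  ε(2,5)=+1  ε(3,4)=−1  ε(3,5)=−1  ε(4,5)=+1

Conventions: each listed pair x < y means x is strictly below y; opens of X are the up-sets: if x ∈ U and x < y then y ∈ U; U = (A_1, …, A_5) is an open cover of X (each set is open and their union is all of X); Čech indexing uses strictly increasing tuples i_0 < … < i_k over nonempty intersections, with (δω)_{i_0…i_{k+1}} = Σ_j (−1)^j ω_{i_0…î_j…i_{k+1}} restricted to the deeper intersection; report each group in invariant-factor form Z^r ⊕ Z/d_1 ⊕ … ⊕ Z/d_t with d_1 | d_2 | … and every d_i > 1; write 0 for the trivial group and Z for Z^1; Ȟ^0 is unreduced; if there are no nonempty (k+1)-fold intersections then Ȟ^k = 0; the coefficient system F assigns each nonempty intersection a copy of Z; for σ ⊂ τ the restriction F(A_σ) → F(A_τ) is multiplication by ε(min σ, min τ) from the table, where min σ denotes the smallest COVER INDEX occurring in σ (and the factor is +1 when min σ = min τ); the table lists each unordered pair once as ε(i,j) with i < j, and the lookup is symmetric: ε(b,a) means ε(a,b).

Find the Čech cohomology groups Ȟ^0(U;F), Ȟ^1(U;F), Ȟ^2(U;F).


nerve of the cover:
  A12={t3} A15={t8} A23={t10} A34={t4} A45={t5,t9}
C dims 5,5; δ0: rk 5, SNF 1^4·2
Ȟ^0 = (5 − 5) − 0 = 0, so Ȟ^0 ≅ 0
Ȟ^1 = (5 − 0) − 5 = 0 plus torsion [2], so Ȟ^1 ≅ Z/2
Ȟ^2 = (0 − 0) − 0 = 0, so Ȟ^2 ≅ 0

Ȟ^0 ≅ 0; Ȟ^1 ≅ Z/2; Ȟ^2 ≅ 0


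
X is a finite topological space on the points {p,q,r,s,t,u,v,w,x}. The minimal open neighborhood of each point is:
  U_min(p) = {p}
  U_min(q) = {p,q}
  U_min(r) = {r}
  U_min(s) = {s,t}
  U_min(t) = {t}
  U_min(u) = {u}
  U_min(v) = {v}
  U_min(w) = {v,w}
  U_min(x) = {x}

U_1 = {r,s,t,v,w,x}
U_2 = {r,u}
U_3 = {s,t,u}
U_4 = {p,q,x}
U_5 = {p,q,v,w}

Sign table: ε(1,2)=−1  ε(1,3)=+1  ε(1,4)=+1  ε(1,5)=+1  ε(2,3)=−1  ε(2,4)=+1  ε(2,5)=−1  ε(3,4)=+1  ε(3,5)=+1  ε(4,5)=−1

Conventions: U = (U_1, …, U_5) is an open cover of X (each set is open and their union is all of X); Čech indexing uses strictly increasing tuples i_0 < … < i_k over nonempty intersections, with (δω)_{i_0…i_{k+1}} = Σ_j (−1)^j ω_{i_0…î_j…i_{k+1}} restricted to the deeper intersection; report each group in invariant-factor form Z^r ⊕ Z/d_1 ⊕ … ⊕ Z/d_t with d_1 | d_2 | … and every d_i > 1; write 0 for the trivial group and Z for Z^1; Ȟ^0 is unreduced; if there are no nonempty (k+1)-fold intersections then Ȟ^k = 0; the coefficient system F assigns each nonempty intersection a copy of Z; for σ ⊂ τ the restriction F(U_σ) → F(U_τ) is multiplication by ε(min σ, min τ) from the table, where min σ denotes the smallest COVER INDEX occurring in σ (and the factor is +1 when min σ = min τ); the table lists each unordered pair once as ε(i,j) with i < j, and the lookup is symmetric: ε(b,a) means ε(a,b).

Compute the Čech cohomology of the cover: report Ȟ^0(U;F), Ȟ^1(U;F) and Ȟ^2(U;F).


intersection data:
  U12={r} U13={s,t} U14={x} U15={v,w} U23={u} U45={p,q}
C dims 5,6; δ0: rk 5, SNF 1^4·2
Ȟ^0 = (5 − 5) − 0 = 0, so Ȟ^0 ≅ 0
Ȟ^1 = (6 − 0) − 5 = 1 plus torsion [2], so Ȟ^1 ≅ Z ⊕ Z/2
Ȟ^2 = (0 − 0) − 0 = 0, so Ȟ^2 ≅ 0

Ȟ^0(U;F) ≅ 0, Ȟ^1(U;F) ≅ Z ⊕ Z/2, Ȟ^2(U;F) ≅ 0


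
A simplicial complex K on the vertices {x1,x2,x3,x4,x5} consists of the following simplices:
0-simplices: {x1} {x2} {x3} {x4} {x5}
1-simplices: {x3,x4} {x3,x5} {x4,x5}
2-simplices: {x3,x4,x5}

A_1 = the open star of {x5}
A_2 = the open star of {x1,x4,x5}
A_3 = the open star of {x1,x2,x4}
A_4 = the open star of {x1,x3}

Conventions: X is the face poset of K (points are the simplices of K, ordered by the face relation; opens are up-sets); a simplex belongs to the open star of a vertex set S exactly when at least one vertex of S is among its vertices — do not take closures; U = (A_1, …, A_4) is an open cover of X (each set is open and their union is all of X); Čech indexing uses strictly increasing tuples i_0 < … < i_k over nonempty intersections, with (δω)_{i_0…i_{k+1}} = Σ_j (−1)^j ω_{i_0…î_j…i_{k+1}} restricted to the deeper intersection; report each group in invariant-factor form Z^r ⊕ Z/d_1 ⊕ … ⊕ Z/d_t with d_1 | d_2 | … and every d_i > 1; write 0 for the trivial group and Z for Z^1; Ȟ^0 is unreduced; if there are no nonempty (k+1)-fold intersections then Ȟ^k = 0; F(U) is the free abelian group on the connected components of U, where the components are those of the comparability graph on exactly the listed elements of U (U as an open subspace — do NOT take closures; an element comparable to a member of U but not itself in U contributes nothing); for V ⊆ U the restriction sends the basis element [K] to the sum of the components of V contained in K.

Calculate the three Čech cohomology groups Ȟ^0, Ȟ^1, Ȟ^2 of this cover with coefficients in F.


nerve of the cover:
  A1={{x5},{x3,x5},{x4,x5},{x3,x4,x5}} A2={{x1},{x4},{x5},{x3,x4},{x3,x5},{x4,x5},{x3,x4,x5}} A3={{x1},{x2},{x4},{x3,x4},{x4,x5},{x3,x4,x5}} A4={{x1},{x3},{x3,x4},{x3,x5},{x3,x4,x5}}
  A12={{x5},{x3,x5},{x4,x5},{x3,x4,x5}} A13={{x4,x5},{x3,x4,x5}} A14={{x3,x5},{x3,x4,x5}} A23={{x1},{x4},{x3,x4},{x4,x5},{x3,x4,x5}} A24={{x1},{x3,x4},{x3,x5},{x3,x4,x5}} A34={{x1},{x3,x4},{x3,x4,x5}}
  A123={{x4,x5},{x3,x4,x5}} A124={{x3,x5},{x3,x4,x5}} A134={{x3,x4,x5}} A234={{x1},{x3,x4},{x3,x4,x5}}
  A1234={{x3,x4,x5}}
components per intersection:
  A1: {{x5},{x3,x5},{x4,x5},{x3,x4,x5}}
  A2: {{x1}} {{x4},{x5},{x3,x4},{x3,x5},{x4,x5},{x3,x4,x5}}
  A3: {{x1}} {{x2}} {{x4},{x3,x4},{x4,x5},{x3,x4,x5}}
  A4: {{x1}} {{x3},{x3,x4},{x3,x5},{x3,x4,x5}}
  A12: {{x5},{x3,x5},{x4,x5},{x3,x4,x5}}
  A13: {{x4,x5},{x3,x4,x5}}
  A14: {{x3,x5},{x3,x4,x5}}
  A23: {{x1}} {{x4},{x3,x4},{x4,x5},{x3,x4,x5}}
  A24: {{x1}} {{x3,x4},{x3,x5},{x3,x4,x5}}
  A34: {{x1}} {{x3,x4},{x3,x4,x5}}
  A123: {{x4,x5},{x3,x4,x5}}
  A124: {{x3,x5},{x3,x4,x5}}
  A134: {{x3,x4,x5}}
  A234: {{x1}} {{x3,x4},{x3,x4,x5}}
  A1234: {{x3,x4,x5}}
C dims 8,9,5,1; δ0: rk 5, SNF 1^5; δ1: rk 4, SNF 1^4; δ2: rk 1, SNF 1^1
Ȟ^0 = (8 − 5) − 0 = 3, so Ȟ^0 ≅ Z^3
Ȟ^1 = (9 − 4) − 5 = 0, so Ȟ^1 ≅ 0
Ȟ^2 = (5 − 1) − 4 = 0, so Ȟ^2 ≅ 0

Ȟ^0 = Z^3, Ȟ^1 = 0, Ȟ^2 = 0


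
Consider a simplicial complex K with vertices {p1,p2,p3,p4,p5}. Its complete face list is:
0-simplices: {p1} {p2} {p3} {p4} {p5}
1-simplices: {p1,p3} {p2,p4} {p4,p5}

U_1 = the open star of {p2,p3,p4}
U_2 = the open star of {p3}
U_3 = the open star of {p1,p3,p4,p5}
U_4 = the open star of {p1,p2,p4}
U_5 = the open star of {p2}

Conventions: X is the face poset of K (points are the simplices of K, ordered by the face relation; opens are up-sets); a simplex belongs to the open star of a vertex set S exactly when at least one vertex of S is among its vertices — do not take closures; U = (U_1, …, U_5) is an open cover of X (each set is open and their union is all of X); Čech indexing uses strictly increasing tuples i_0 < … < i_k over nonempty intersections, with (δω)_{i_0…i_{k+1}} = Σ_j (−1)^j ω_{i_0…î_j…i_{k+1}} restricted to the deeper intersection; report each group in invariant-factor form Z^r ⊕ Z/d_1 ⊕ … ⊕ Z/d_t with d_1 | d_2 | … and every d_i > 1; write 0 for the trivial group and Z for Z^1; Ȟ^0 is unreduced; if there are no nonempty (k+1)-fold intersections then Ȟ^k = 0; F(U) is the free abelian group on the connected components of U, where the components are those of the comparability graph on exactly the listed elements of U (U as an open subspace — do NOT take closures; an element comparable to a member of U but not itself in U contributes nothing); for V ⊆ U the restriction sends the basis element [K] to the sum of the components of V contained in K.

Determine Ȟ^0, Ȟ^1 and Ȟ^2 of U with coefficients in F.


Ȟ^0 ≅ Z^2, Ȟ^1 ≅ 0 and Ȟ^2 ≅ 0

nonempty overlaps:
  U1={{p2},{p3},{p4},{p1,p3},{p2,p4},{p4,p5}} U2={{p3},{p1,p3}} U3={{p1},{p3},{p4},{p5},{p1,p3},{p2,p4},{p4,p5}} U4={{p1},{p2},{p4},{p1,p3},{p2,p4},{p4,p5}} U5={{p2},{p2,p4}}
  U12={{p3},{p1,p3}} U13={{p3},{p4},{p1,p3},{p2,p4},{p4,p5}} U14={{p2},{p4},{p1,p3},{p2,p4},{p4,p5}} U15={{p2},{p2,p4}} U23={{p3},{p1,p3}} U24={{p1,p3}} U34={{p1},{p4},{p1,p3},{p2,p4},{p4,p5}} U35={{p2,p4}} U45={{p2},{p2,p4}}
  U123={{p3},{p1,p3}} U124={{p1,p3}} U134={{p4},{p1,p3},{p2,p4},{p4,p5}} U135={{p2,p4}} U145={{p2},{p2,p4}} U234={{p1,p3}} U345={{p2,p4}}
  U1234={{p1,p3}} U1345={{p2,p4}}
components per intersection:
  U1: {{p2},{p4},{p2,p4},{p4,p5}} {{p3},{p1,p3}}
  U2: {{p3},{p1,p3}}
  U3: {{p1},{p3},{p1,p3}} {{p4},{p5},{p2,p4},{p4,p5}}
  U4: {{p1},{p1,p3}} {{p2},{p4},{p2,p4},{p4,p5}}
  U5: {{p2},{p2,p4}}
  U12: {{p3},{p1,p3}}
  U13: {{p3},{p1,p3}} {{p4},{p2,p4},{p4,p5}}
  U14: {{p2},{p4},{p2,p4},{p4,p5}} {{p1,p3}}
  U15: {{p2},{p2,p4}}
  U23: {{p3},{p1,p3}}
  U24: {{p1,p3}}
  U34: {{p1},{p1,p3}} {{p4},{p2,p4},{p4,p5}}
  U35: {{p2,p4}}
  U45: {{p2},{p2,p4}}
  U123: {{p3},{p1,p3}}
  U124: {{p1,p3}}
  U134: {{p4},{p2,p4},{p4,p5}} {{p1,p3}}
  U135: {{p2,p4}}
  U145: {{p2},{p2,p4}}
  U234: {{p1,p3}}
  U345: {{p2,p4}}
  U1234: {{p1,p3}}
  U1345: {{p2,p4}}
C dims 8,12,8,2; δ0: rk 6, SNF 1^6; δ1: rk 6, SNF 1^6; δ2: rk 2, SNF 1^2
degree 0: 8−6−0 = 2 → Ȟ^0 ≅ Z^2
degree 1: 12−6−6 = 0 → Ȟ^1 ≅ 0
degree 2: 8−2−6 = 0 → Ȟ^2 ≅ 0


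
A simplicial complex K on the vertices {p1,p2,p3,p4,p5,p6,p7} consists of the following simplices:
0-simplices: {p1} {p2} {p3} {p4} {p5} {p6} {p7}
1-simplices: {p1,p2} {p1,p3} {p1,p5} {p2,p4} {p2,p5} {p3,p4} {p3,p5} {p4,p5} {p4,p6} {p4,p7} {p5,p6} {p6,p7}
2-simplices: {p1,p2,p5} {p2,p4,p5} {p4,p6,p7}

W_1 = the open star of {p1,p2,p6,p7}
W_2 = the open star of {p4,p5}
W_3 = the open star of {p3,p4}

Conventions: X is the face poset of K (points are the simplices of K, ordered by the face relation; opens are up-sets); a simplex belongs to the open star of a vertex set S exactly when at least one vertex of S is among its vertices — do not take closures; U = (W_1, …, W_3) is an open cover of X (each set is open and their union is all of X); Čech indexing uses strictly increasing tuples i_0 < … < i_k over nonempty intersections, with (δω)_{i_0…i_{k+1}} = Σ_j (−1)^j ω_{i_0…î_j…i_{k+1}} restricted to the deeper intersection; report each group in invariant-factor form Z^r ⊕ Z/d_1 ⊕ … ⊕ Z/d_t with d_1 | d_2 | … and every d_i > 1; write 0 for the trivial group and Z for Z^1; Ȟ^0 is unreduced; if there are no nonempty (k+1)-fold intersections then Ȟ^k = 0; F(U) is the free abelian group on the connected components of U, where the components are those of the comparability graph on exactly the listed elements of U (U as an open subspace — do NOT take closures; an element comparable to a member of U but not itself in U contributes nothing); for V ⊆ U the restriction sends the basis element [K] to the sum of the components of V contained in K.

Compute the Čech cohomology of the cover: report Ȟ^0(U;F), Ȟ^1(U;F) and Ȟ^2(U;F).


nerve of the cover:
  W1={{p1},{p2},{p6},{p7},{p1,p2},{p1,p3},{p1,p5},{p2,p4},{p2,p5},{p4,p6},{p4,p7},{p5,p6},{p6,p7},{p1,p2,p5},{p2,p4,p5},{p4,p6,p7}} W2={{p4},{p5},{p1,p5},{p2,p4},{p2,p5},{p3,p4},{p3,p5},{p4,p5},{p4,p6},{p4,p7},{p5,p6},{p1,p2,p5},{p2,p4,p5},{p4,p6,p7}} W3={{p3},{p4},{p1,p3},{p2,p4},{p3,p4},{p3,p5},{p4,p5},{p4,p6},{p4,p7},{p2,p4,p5},{p4,p6,p7}}
  W12={{p1,p5},{p2,p4},{p2,p5},{p4,p6},{p4,p7},{p5,p6},{p1,p2,p5},{p2,p4,p5},{p4,p6,p7}} W13={{p1,p3},{p2,p4},{p4,p6},{p4,p7},{p2,p4,p5},{p4,p6,p7}} W23={{p4},{p2,p4},{p3,p4},{p3,p5},{p4,p5},{p4,p6},{p4,p7},{p2,p4,p5},{p4,p6,p7}}
  W123={{p2,p4},{p4,p6},{p4,p7},{p2,p4,p5},{p4,p6,p7}}
components per intersection:
  W1: {{p1},{p2},{p1,p2},{p1,p3},{p1,p5},{p2,p4},{p2,p5},{p1,p2,p5},{p2,p4,p5}} {{p6},{p7},{p4,p6},{p4,p7},{p5,p6},{p6,p7},{p4,p6,p7}}
  W2: {{p4},{p5},{p1,p5},{p2,p4},{p2,p5},{p3,p4},{p3,p5},{p4,p5},{p4,p6},{p4,p7},{p5,p6},{p1,p2,p5},{p2,p4,p5},{p4,p6,p7}}
  W3: {{p3},{p4},{p1,p3},{p2,p4},{p3,p4},{p3,p5},{p4,p5},{p4,p6},{p4,p7},{p2,p4,p5},{p4,p6,p7}}
  W12: {{p1,p5},{p2,p4},{p2,p5},{p1,p2,p5},{p2,p4,p5}} {{p4,p6},{p4,p7},{p4,p6,p7}} {{p5,p6}}
  W13: {{p1,p3}} {{p2,p4},{p2,p4,p5}} {{p4,p6},{p4,p7},{p4,p6,p7}}
  W23: {{p4},{p2,p4},{p3,p4},{p4,p5},{p4,p6},{p4,p7},{p2,p4,p5},{p4,p6,p7}} {{p3,p5}}
  W123: {{p2,p4},{p2,p4,p5}} {{p4,p6},{p4,p7},{p4,p6,p7}}
C dims 4,8,2; δ0: rk 3, SNF 1^3; δ1: rk 2, SNF 1^2
Ȟ^0 = (4 − 3) − 0 = 1, so Ȟ^0 ≅ Z
Ȟ^1 = (8 − 2) − 3 = 3, so Ȟ^1 ≅ Z^3
Ȟ^2 = (2 − 0) − 2 = 0, so Ȟ^2 ≅ 0

Ȟ^0 ≅ Z, Ȟ^1 ≅ Z^3, Ȟ^2 ≅ 0


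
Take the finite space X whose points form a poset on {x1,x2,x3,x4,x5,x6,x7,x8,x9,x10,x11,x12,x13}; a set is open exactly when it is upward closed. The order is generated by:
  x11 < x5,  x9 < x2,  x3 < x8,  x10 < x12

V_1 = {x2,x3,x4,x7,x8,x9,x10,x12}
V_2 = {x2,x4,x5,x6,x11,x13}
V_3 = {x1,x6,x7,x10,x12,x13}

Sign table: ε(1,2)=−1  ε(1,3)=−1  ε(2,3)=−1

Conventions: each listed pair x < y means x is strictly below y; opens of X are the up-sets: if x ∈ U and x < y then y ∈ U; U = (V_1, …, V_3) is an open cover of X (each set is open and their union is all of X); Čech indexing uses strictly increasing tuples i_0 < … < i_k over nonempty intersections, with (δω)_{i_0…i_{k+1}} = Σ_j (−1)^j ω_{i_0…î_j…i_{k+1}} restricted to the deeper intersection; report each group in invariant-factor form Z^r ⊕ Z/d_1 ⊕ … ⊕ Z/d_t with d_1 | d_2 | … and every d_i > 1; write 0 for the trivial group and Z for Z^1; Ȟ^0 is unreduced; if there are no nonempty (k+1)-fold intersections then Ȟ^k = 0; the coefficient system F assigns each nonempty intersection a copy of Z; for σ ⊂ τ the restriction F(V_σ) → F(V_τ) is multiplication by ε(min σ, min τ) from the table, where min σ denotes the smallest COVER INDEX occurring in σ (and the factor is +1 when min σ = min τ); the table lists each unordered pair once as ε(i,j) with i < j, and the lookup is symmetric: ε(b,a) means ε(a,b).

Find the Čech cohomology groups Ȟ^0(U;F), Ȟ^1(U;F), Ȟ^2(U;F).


Ȟ^0 = 0; Ȟ^1 = Z/2; Ȟ^2 = 0

intersection data:
  V12={x2,x4} V13={x7,x10,x12} V23={x6,x13}
C dims 3,3; δ0: rk 3, SNF 1^2·2
Ȟ^0 = (3 − 3) − 0 = 0, so Ȟ^0 ≅ 0
Ȟ^1 = (3 − 0) − 3 = 0 plus torsion [2], so Ȟ^1 ≅ Z/2
Ȟ^2 = (0 − 0) − 0 = 0, so Ȟ^2 ≅ 0


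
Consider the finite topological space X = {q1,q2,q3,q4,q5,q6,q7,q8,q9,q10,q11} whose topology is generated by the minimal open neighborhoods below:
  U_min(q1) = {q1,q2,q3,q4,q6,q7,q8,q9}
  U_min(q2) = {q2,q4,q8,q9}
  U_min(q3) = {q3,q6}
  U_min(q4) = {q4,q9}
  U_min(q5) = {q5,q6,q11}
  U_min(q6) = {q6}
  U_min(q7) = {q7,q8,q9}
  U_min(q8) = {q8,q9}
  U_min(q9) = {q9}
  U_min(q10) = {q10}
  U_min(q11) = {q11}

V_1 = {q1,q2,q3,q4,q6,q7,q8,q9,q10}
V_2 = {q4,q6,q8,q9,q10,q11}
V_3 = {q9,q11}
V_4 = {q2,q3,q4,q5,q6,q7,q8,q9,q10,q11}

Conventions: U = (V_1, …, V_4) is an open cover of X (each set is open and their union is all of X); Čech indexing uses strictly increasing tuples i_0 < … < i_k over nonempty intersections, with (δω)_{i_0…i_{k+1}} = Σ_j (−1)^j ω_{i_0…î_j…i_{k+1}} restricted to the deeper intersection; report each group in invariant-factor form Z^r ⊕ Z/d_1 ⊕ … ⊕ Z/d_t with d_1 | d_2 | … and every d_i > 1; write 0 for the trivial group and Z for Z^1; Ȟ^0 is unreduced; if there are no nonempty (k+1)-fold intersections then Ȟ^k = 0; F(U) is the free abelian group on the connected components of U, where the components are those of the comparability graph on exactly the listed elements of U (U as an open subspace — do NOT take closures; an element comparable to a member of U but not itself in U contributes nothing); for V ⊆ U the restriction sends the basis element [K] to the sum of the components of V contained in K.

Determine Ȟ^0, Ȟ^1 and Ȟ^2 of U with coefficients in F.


Ȟ^0(U;F) ≅ Z^2, Ȟ^1(U;F) ≅ 0 and Ȟ^2(U;F) ≅ 0

nonempty overlaps:
  V12={q4,q6,q8,q9,q10} V13={q9} V14={q2,q3,q4,q6,q7,q8,q9,q10} V23={q9,q11} V24={q4,q6,q8,q9,q10,q11} V34={q9,q11}
  V123={q9} V124={q4,q6,q8,q9,q10} V134={q9} V234={q9,q11}
  V1234={q9}
components per intersection:
  V1: {q1,q2,q3,q4,q6,q7,q8,q9} {q10}
  V2: {q4,q8,q9} {q6} {q10} {q11}
  V3: {q9} {q11}
  V4: {q2,q4,q7,q8,q9} {q3,q5,q6,q11} {q10}
  V12: {q4,q8,q9} {q6} {q10}
  V13: {q9}
  V14: {q2,q4,q7,q8,q9} {q3,q6} {q10}
  V23: {q9} {q11}
  V24: {q4,q8,q9} {q6} {q10} {q11}
  V34: {q9} {q11}
  V123: {q9}
  V124: {q4,q8,q9} {q6} {q10}
  V134: {q9}
  V234: {q9} {q11}
  V1234: {q9}
C dims 11,15,7,1; δ0: rk 9, SNF 1^9; δ1: rk 6, SNF 1^6; δ2: rk 1, SNF 1^1
degree 0: 11−9−0 = 2 → Ȟ^0 ≅ Z^2
degree 1: 15−6−9 = 0 → Ȟ^1 ≅ 0
degree 2: 7−1−6 = 0 → Ȟ^2 ≅ 0


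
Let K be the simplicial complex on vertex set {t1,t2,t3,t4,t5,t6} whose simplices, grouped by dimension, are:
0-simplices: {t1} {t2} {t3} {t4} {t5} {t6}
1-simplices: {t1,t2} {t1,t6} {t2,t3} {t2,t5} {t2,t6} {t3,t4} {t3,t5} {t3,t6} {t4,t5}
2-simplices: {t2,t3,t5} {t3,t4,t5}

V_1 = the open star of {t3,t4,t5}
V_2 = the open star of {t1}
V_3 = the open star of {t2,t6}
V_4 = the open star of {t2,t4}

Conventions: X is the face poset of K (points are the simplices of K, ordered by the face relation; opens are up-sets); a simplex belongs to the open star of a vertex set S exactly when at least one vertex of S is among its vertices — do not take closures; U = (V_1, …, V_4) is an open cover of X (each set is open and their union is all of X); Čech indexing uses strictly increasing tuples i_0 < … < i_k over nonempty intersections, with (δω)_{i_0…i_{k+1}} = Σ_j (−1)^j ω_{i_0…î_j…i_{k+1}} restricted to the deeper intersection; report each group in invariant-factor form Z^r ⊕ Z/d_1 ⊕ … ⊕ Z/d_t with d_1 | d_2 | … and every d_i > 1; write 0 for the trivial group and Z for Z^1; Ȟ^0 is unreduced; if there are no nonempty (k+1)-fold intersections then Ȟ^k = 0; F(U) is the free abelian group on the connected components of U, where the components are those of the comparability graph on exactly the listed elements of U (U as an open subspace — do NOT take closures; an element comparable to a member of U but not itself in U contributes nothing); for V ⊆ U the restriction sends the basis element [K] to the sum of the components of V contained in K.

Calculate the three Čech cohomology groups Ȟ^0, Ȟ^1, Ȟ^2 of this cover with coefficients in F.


nerve simplices:
  V1={{t3},{t4},{t5},{t2,t3},{t2,t5},{t3,t4},{t3,t5},{t3,t6},{t4,t5},{t2,t3,t5},{t3,t4,t5}} V2={{t1},{t1,t2},{t1,t6}} V3={{t2},{t6},{t1,t2},{t1,t6},{t2,t3},{t2,t5},{t2,t6},{t3,t6},{t2,t3,t5}} V4={{t2},{t4},{t1,t2},{t2,t3},{t2,t5},{t2,t6},{t3,t4},{t4,t5},{t2,t3,t5},{t3,t4,t5}}
  V13={{t2,t3},{t2,t5},{t3,t6},{t2,t3,t5}} V14={{t4},{t2,t3},{t2,t5},{t3,t4},{t4,t5},{t2,t3,t5},{t3,t4,t5}} V23={{t1,t2},{t1,t6}} V24={{t1,t2}} V34={{t2},{t1,t2},{t2,t3},{t2,t5},{t2,t6},{t2,t3,t5}}
  V134={{t2,t3},{t2,t5},{t2,t3,t5}} V234={{t1,t2}}
components per intersection:
  V1: {{t3},{t4},{t5},{t2,t3},{t2,t5},{t3,t4},{t3,t5},{t3,t6},{t4,t5},{t2,t3,t5},{t3,t4,t5}}
  V2: {{t1},{t1,t2},{t1,t6}}
  V3: {{t2},{t6},{t1,t2},{t1,t6},{t2,t3},{t2,t5},{t2,t6},{t3,t6},{t2,t3,t5}}
  V4: {{t2},{t1,t2},{t2,t3},{t2,t5},{t2,t6},{t2,t3,t5}} {{t4},{t3,t4},{t4,t5},{t3,t4,t5}}
  V13: {{t2,t3},{t2,t5},{t2,t3,t5}} {{t3,t6}}
  V14: {{t4},{t3,t4},{t4,t5},{t3,t4,t5}} {{t2,t3},{t2,t5},{t2,t3,t5}}
  V23: {{t1,t2}} {{t1,t6}}
  V24: {{t1,t2}}
  V34: {{t2},{t1,t2},{t2,t3},{t2,t5},{t2,t6},{t2,t3,t5}}
  V134: {{t2,t3},{t2,t5},{t2,t3,t5}}
  V234: {{t1,t2}}
C dims 5,8,2; δ0: rk 4, SNF 1^4; δ1: rk 2, SNF 1^2
degree 0: 5−4−0 = 1 → Ȟ^0 ≅ Z
degree 1: 8−2−4 = 2 → Ȟ^1 ≅ Z^2
degree 2: 2−0−2 = 0 → Ȟ^2 ≅ 0

Ȟ^0 ≅ Z,  Ȟ^1 ≅ Z^2,  Ȟ^2 ≅ 0


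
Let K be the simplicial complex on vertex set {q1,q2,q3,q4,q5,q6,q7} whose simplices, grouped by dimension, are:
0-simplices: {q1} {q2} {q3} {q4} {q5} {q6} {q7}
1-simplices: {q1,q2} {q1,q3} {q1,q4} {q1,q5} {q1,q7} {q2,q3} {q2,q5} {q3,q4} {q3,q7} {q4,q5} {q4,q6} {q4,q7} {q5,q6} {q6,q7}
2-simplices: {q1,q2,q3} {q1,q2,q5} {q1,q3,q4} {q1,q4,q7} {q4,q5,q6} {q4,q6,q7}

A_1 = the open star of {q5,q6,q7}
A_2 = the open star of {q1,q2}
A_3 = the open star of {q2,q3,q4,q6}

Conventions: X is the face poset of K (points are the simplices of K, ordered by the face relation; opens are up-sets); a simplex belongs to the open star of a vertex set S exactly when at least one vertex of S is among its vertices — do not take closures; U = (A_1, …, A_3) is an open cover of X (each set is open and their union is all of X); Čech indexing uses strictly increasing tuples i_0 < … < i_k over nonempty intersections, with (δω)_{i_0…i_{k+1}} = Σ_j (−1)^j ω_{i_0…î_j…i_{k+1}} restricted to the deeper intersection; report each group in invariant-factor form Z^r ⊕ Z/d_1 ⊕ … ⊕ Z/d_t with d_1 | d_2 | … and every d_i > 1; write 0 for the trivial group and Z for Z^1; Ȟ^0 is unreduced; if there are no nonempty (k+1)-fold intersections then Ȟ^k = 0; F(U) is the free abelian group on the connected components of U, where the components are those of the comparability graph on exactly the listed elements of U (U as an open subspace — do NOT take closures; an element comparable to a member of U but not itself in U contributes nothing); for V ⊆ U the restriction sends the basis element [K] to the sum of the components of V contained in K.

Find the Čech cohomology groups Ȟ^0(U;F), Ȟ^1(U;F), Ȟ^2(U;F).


Ȟ^0(U;F) ≅ Z; Ȟ^1(U;F) ≅ Z^2; Ȟ^2(U;F) ≅ 0

nerve of the cover:
  A1={{q5},{q6},{q7},{q1,q5},{q1,q7},{q2,q5},{q3,q7},{q4,q5},{q4,q6},{q4,q7},{q5,q6},{q6,q7},{q1,q2,q5},{q1,q4,q7},{q4,q5,q6},{q4,q6,q7}} A2={{q1},{q2},{q1,q2},{q1,q3},{q1,q4},{q1,q5},{q1,q7},{q2,q3},{q2,q5},{q1,q2,q3},{q1,q2,q5},{q1,q3,q4},{q1,q4,q7}} A3={{q2},{q3},{q4},{q6},{q1,q2},{q1,q3},{q1,q4},{q2,q3},{q2,q5},{q3,q4},{q3,q7},{q4,q5},{q4,q6},{q4,q7},{q5,q6},{q6,q7},{q1,q2,q3},{q1,q2,q5},{q1,q3,q4},{q1,q4,q7},{q4,q5,q6},{q4,q6,q7}}
  A12={{q1,q5},{q1,q7},{q2,q5},{q1,q2,q5},{q1,q4,q7}} A13={{q6},{q2,q5},{q3,q7},{q4,q5},{q4,q6},{q4,q7},{q5,q6},{q6,q7},{q1,q2,q5},{q1,q4,q7},{q4,q5,q6},{q4,q6,q7}} A23={{q2},{q1,q2},{q1,q3},{q1,q4},{q2,q3},{q2,q5},{q1,q2,q3},{q1,q2,q5},{q1,q3,q4},{q1,q4,q7}}
  A123={{q2,q5},{q1,q2,q5},{q1,q4,q7}}
components per intersection:
  A1: {{q5},{q6},{q7},{q1,q5},{q1,q7},{q2,q5},{q3,q7},{q4,q5},{q4,q6},{q4,q7},{q5,q6},{q6,q7},{q1,q2,q5},{q1,q4,q7},{q4,q5,q6},{q4,q6,q7}}
  A2: {{q1},{q2},{q1,q2},{q1,q3},{q1,q4},{q1,q5},{q1,q7},{q2,q3},{q2,q5},{q1,q2,q3},{q1,q2,q5},{q1,q3,q4},{q1,q4,q7}}
  A3: {{q2},{q3},{q4},{q6},{q1,q2},{q1,q3},{q1,q4},{q2,q3},{q2,q5},{q3,q4},{q3,q7},{q4,q5},{q4,q6},{q4,q7},{q5,q6},{q6,q7},{q1,q2,q3},{q1,q2,q5},{q1,q3,q4},{q1,q4,q7},{q4,q5,q6},{q4,q6,q7}}
  A12: {{q1,q5},{q2,q5},{q1,q2,q5}} {{q1,q7},{q1,q4,q7}}
  A13: {{q6},{q4,q5},{q4,q6},{q4,q7},{q5,q6},{q6,q7},{q1,q4,q7},{q4,q5,q6},{q4,q6,q7}} {{q2,q5},{q1,q2,q5}} {{q3,q7}}
  A23: {{q2},{q1,q2},{q1,q3},{q1,q4},{q2,q3},{q2,q5},{q1,q2,q3},{q1,q2,q5},{q1,q3,q4},{q1,q4,q7}}
  A123: {{q2,q5},{q1,q2,q5}} {{q1,q4,q7}}
C dims 3,6,2; δ0: rk 2, SNF 1^2; δ1: rk 2, SNF 1^2
Ȟ^0 = (3 − 2) − 0 = 1, so Ȟ^0 ≅ Z
Ȟ^1 = (6 − 2) − 2 = 2, so Ȟ^1 ≅ Z^2
Ȟ^2 = (2 − 0) − 2 = 0, so Ȟ^2 ≅ 0


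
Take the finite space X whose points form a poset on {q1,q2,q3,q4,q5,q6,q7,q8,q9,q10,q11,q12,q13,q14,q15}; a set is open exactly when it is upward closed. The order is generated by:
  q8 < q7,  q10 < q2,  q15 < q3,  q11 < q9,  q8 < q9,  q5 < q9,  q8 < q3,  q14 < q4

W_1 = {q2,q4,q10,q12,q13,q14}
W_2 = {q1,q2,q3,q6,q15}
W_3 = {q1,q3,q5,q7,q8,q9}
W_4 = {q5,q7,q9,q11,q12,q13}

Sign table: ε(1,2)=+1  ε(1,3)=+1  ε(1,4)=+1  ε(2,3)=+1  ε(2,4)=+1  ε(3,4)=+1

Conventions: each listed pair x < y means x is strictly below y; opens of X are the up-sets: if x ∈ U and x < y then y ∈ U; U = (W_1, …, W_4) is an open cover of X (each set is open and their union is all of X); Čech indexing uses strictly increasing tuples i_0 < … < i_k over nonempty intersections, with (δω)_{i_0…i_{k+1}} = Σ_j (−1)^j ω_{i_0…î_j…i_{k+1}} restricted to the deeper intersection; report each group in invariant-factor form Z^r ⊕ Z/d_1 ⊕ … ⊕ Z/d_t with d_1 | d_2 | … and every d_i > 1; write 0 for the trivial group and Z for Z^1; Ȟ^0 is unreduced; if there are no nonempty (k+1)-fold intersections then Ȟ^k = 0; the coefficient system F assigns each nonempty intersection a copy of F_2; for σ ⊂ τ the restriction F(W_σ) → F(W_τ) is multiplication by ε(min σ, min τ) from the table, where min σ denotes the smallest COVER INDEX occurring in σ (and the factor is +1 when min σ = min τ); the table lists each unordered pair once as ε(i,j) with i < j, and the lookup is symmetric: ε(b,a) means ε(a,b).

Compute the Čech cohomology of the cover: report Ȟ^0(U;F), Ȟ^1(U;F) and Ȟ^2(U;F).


Ȟ^0(U;F) ≅ Z/2; Ȟ^1(U;F) ≅ Z/2; Ȟ^2(U;F) ≅ 0

cover nerve:
  W12={q2} W14={q12,q13} W23={q1,q3} W34={q5,q7,q9}
C dims 4,4; δ0: rk_F2 3
Ȟ^0: (4−3)−0=1 ⇒ Z/2
Ȟ^1: (4−0)−3=1 ⇒ Z/2
Ȟ^2: (0−0)−0=0 ⇒ 0


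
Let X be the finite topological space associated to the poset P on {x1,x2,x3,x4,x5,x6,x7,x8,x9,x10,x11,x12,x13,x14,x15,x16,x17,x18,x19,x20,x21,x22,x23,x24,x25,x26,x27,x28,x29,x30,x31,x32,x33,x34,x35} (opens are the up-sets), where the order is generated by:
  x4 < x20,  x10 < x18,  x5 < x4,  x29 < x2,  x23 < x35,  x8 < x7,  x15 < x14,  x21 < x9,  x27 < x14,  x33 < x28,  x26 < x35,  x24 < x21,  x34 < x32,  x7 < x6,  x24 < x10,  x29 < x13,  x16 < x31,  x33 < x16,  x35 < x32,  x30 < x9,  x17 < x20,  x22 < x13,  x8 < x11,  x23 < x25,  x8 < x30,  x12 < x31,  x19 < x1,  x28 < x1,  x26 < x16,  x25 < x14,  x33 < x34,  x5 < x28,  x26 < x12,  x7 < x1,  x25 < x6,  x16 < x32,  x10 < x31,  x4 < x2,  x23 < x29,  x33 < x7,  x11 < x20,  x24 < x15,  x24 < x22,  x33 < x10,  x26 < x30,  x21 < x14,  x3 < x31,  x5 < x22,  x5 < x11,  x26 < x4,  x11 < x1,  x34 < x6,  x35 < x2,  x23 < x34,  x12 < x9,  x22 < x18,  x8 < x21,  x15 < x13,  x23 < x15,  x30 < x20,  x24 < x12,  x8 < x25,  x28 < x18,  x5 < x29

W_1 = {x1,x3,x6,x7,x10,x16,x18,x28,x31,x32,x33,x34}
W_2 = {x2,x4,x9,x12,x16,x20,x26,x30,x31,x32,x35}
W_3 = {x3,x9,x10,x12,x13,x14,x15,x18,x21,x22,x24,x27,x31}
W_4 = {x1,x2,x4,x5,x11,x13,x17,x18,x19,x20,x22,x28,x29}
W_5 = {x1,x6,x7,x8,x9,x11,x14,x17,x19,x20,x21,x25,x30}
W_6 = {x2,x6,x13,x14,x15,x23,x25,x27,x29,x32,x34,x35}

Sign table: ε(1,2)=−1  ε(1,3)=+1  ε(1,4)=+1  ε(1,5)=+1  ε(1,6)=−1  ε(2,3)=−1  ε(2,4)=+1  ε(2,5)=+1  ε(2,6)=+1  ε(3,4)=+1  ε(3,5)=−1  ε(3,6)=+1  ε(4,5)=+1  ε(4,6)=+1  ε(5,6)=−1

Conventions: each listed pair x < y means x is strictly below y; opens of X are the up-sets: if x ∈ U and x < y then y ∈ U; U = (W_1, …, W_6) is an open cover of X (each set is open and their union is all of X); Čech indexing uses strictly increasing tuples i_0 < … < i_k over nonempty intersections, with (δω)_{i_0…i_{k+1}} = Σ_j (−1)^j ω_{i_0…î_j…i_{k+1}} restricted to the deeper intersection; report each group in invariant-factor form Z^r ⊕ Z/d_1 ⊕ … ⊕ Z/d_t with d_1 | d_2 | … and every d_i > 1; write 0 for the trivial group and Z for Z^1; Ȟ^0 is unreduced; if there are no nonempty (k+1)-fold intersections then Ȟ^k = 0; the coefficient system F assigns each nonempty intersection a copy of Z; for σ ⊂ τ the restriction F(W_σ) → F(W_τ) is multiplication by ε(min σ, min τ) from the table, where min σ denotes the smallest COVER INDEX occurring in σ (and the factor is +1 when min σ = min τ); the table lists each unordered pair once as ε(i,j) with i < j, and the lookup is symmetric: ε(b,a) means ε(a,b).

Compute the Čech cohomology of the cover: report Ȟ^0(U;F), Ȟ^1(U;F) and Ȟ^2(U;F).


nerve simplices:
  W12={x16,x31,x32} W13={x3,x10,x18,x31} W14={x1,x18,x28} W15={x1,x6,x7} W16={x6,x32,x34} W23={x9,x12,x31} W24={x2,x4,x20} W25={x9,x20,x30} W26={x2,x32,x35} W34={x13,x18,x22} W35={x9,x14,x21} W36={x13,x14,x15,x27} W45={x1,x11,x17,x19,x20} W46={x2,x13,x29} W56={x6,x14,x25}
  W123={x31} W126={x32} W134={x18} W145={x1} W156={x6} W235={x9} W245={x20} W246={x2} W346={x13} W356={x14}
C dims 6,15,10; δ0: rk 6, SNF 1^5·2; δ1: rk 9, SNF 1^9
degree 0: 6−6−0 = 0 → Ȟ^0 ≅ 0
degree 1: 15−9−6 = 0 plus torsion [2] → Ȟ^1 ≅ Z/2
degree 2: 10−0−9 = 1 → Ȟ^2 ≅ Z

Ȟ^0(U;F) ≅ 0, Ȟ^1(U;F) ≅ Z/2, Ȟ^2(U;F) ≅ Z


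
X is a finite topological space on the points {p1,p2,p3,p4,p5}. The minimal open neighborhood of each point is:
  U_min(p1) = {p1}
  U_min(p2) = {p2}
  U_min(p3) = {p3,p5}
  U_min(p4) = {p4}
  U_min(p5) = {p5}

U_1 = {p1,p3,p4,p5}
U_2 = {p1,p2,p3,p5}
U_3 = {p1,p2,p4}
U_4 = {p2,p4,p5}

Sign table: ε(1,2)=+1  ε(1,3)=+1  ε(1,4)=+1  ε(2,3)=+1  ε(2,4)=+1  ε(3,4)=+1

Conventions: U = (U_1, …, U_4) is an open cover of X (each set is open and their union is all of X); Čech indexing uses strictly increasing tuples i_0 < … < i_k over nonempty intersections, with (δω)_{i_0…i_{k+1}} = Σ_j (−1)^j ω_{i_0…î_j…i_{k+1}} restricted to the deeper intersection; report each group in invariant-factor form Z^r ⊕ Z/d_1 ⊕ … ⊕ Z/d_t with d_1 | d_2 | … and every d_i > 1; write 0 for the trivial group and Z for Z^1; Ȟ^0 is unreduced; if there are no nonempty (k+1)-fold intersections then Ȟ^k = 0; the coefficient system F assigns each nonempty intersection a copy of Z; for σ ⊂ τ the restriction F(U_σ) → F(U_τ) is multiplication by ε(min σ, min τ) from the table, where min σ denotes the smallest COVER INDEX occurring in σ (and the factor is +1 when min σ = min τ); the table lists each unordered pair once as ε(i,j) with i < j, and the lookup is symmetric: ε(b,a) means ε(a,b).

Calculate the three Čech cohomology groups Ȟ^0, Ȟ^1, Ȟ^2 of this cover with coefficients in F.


nonempty overlaps:
  U12={p1,p3,p5} U13={p1,p4} U14={p4,p5} U23={p1,p2} U24={p2,p5} U34={p2,p4}
  U123={p1} U124={p5} U134={p4} U234={p2}
C dims 4,6,4; δ0: rk 3, SNF 1^3; δ1: rk 3, SNF 1^3
degree 0: 4−3−0 = 1 → Ȟ^0 ≅ Z
degree 1: 6−3−3 = 0 → Ȟ^1 ≅ 0
degree 2: 4−0−3 = 1 → Ȟ^2 ≅ Z

Ȟ^0(U;F) ≅ Z, Ȟ^1(U;F) ≅ 0, Ȟ^2(U;F) ≅ Z


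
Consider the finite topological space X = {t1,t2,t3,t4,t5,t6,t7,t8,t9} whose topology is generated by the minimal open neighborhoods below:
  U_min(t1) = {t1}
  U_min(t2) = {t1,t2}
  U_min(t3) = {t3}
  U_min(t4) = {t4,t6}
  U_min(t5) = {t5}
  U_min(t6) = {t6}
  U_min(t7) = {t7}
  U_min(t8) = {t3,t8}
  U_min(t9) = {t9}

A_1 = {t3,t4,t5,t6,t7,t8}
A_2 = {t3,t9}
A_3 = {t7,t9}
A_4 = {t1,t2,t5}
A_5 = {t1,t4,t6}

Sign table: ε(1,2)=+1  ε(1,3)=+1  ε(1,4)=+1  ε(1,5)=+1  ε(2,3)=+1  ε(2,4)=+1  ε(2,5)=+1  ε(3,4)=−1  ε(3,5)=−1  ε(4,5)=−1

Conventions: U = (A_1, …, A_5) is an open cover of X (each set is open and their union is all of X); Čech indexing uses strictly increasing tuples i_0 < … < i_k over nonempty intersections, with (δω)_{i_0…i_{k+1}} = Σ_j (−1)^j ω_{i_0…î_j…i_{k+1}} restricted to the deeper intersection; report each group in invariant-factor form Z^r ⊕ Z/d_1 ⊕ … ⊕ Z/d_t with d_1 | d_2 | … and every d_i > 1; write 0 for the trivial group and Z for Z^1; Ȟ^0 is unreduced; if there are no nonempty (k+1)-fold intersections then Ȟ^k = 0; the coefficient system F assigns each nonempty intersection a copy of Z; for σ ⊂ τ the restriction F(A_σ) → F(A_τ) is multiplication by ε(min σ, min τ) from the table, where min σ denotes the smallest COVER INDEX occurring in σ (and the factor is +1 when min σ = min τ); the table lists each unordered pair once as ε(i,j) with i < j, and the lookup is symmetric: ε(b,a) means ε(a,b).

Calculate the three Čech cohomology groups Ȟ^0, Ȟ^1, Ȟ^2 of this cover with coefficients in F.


Ȟ^0(U;F) ≅ 0; Ȟ^1(U;F) ≅ Z ⊕ Z/2; Ȟ^2(U;F) ≅ 0

intersection data:
  A12={t3} A13={t7} A14={t5} A15={t4,t6} A23={t9} A45={t1}
C dims 5,6; δ0: rk 5, SNF 1^4·2
Ȟ^0 = (5 − 5) − 0 = 0, so Ȟ^0 ≅ 0
Ȟ^1 = (6 − 0) − 5 = 1 plus torsion [2], so Ȟ^1 ≅ Z ⊕ Z/2
Ȟ^2 = (0 − 0) − 0 = 0, so Ȟ^2 ≅ 0


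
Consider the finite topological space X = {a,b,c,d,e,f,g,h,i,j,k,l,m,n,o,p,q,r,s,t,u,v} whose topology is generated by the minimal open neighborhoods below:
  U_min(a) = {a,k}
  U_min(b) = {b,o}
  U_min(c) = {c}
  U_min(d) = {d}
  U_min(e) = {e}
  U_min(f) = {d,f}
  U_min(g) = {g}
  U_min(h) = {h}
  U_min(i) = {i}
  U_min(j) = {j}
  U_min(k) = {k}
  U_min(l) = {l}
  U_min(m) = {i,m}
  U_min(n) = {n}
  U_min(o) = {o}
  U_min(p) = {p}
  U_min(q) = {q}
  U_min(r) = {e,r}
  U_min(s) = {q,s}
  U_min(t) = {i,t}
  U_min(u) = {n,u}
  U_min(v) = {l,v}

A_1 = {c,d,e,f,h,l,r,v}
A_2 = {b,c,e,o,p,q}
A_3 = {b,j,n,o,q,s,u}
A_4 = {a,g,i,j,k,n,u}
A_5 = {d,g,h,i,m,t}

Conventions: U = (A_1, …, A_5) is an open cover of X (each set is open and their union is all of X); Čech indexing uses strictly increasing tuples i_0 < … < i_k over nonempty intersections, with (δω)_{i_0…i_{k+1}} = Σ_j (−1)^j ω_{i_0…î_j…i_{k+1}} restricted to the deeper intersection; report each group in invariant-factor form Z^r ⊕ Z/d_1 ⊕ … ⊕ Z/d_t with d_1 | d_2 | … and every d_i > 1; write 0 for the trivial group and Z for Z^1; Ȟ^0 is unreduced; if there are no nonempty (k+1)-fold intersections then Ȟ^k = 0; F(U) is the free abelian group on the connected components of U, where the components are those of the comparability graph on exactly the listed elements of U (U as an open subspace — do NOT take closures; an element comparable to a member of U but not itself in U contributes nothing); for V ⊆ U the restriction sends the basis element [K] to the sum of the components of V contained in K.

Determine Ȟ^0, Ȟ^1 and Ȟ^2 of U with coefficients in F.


nerve simplices:
  A12={c,e} A15={d,h} A23={b,o,q} A34={j,n,u} A45={g,i}
components per intersection:
  A1: {c} {d,f} {e,r} {h} {l,v}
  A2: {b,o} {c} {e} {p} {q}
  A3: {b,o} {j} {n,u} {q,s}
  A4: {a,k} {g} {i} {j} {n,u}
  A5: {d} {g} {h} {i,m,t}
  A12: {c} {e}
  A15: {d} {h}
  A23: {b,o} {q}
  A34: {j} {n,u}
  A45: {g} {i}
C dims 23,10; δ0: rk 10, SNF 1^10
degree 0: 23−10−0 = 13 → Ȟ^0 ≅ Z^13
degree 1: 10−0−10 = 0 → Ȟ^1 ≅ 0
degree 2: 0−0−0 = 0 → Ȟ^2 ≅ 0

Ȟ^0(U;F) ≅ Z^13, Ȟ^1(U;F) ≅ 0, Ȟ^2(U;F) ≅ 0
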